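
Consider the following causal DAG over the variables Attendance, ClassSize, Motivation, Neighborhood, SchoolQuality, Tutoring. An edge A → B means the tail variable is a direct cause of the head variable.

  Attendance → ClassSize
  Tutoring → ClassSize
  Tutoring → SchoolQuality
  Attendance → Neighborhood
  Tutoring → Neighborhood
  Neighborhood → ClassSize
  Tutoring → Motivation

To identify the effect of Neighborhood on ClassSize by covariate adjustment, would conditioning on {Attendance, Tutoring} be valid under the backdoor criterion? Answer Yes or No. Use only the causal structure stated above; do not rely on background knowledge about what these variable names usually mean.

Yes

Backdoor paths from Neighborhood to ClassSize (paths whose first edge points into Neighborhood):
  P1: Neighborhood <- Tutoring -> ClassSize
  P2: Neighborhood <- Attendance -> ClassSize
Condition 1 (no descendant of Neighborhood in the set): holds — descendants of Neighborhood are {ClassSize}; none are in {Attendance, Tutoring}.
Condition 2 (every backdoor path blocked by {Attendance, Tutoring}):
  P1: blocked at fork node Tutoring ∈ conditioning set.
  P2: blocked at fork node Attendance ∈ conditioning set.
{Attendance, Tutoring} satisfies the backdoor criterion.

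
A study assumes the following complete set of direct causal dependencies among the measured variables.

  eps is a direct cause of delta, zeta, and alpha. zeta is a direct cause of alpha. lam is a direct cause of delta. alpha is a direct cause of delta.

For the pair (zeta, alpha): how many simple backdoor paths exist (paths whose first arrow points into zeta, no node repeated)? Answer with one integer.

A backdoor path from zeta to alpha is any simple undirected path whose first edge points into zeta (i.e. leaves zeta via a parent).
Parents of zeta: {eps}.
Enumerating:
  P1: zeta <- eps -> alpha
  P2: zeta <- eps -> delta <- alpha
That exhausts the simple backdoor paths. Count: 2.

2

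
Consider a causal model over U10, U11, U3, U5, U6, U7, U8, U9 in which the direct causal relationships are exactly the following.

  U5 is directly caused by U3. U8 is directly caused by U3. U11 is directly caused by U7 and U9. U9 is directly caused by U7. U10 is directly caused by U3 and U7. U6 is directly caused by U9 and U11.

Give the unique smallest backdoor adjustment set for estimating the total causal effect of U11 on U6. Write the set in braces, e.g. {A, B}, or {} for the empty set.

{U9}

Variables eligible for adjustment (non-descendants of U11, excluding U11 and U6): {U10, U3, U5, U7, U8, U9}.
Backdoor paths from U11 to U6:
  P1: U11 <- U7 -> U9 -> U6
  P2: U11 <- U9 -> U6
The empty set is not sufficient: P1 (U11 <- U7 -> U9 -> U6) has no collider blocking it and no conditioned non-collider, so it is open.
Try {U9}:
  P1: blocked at chain node U9 ∈ conditioning set.
  P2: blocked at fork node U9 ∈ conditioning set.
{U9} contains no descendant of U11 and blocks every backdoor path.
No other singleton works — e.g. {U3} leaves P1 open — so {U9} is the unique smallest valid adjustment set.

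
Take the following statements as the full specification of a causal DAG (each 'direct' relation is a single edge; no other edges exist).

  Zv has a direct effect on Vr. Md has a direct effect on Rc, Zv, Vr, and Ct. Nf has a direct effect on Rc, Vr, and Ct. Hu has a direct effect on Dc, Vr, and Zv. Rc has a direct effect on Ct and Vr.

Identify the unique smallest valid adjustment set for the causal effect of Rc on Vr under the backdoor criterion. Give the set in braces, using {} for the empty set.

Variables eligible for adjustment (non-descendants of Rc, excluding Rc and Vr): {Dc, Hu, Md, Nf, Zv}.
Backdoor paths from Rc to Vr:
  P1: Rc <- Md -> Ct <- Nf -> Vr
  P2: Rc <- Md -> Zv <- Hu -> Vr
  P3: Rc <- Md -> Zv -> Vr
  P4: Rc <- Md -> Vr
  P5: Rc <- Nf -> Ct <- Md -> Zv <- Hu -> Vr
  P6: Rc <- Nf -> Ct <- Md -> Zv -> Vr
  P7: Rc <- Nf -> Ct <- Md -> Vr
  P8: Rc <- Nf -> Vr
The empty set is not sufficient: P3 (Rc <- Md -> Zv -> Vr) has no collider blocking it and no conditioned non-collider, so it is open.
Try {Md, Nf}:
  P1: blocked at fork node Md ∈ conditioning set.
  P2: blocked at fork node Md ∈ conditioning set.
  P3: blocked at fork node Md ∈ conditioning set.
  P4: blocked at fork node Md ∈ conditioning set.
  P5: blocked at fork node Nf ∈ conditioning set.
  P6: blocked at fork node Nf ∈ conditioning set.
  P7: blocked at fork node Nf ∈ conditioning set.
  P8: blocked at fork node Nf ∈ conditioning set.
{Md, Nf} contains no descendant of Rc and blocks every backdoor path.
Every element of {Md, Nf} is needed (dropping Md leaves P3 open; dropping Nf leaves P8 open), so no proper subset is valid.
Among all size-2 subsets of the eligible variables, only {Md, Nf} blocks every backdoor path, so it is the unique smallest valid adjustment set.

{Md, Nf}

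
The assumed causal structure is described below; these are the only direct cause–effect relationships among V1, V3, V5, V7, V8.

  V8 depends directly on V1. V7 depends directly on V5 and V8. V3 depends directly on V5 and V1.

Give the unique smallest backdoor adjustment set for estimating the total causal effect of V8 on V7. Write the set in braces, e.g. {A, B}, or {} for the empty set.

{}

Variables eligible for adjustment (non-descendants of V8, excluding V8 and V7): {V1, V3, V5}.
Backdoor paths from V8 to V7:
  P1: V8 <- V1 -> V3 <- V5 -> V7
Each backdoor path contains an unconditioned collider, so every path is already blocked with the empty conditioning set:
  P1: blocked at collider V3 (neither it nor any descendant is in the conditioning set).
The empty set is therefore the unique smallest valid set.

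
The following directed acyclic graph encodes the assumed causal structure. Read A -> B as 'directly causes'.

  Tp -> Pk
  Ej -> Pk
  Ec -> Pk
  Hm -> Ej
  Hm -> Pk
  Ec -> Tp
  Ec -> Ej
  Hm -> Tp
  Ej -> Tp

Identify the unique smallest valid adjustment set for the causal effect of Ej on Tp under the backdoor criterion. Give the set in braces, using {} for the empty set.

{Ec, Hm}

Variables eligible for adjustment (non-descendants of Ej, excluding Ej and Tp): {Ec, Hm}.
Backdoor paths from Ej to Tp:
  P1: Ej <- Hm -> Tp
  P2: Ej <- Hm -> Pk <- Ec -> Tp
  P3: Ej <- Hm -> Pk <- Tp
  P4: Ej <- Ec -> Tp
  P5: Ej <- Ec -> Pk <- Hm -> Tp
  P6: Ej <- Ec -> Pk <- Tp
The empty set is not sufficient: P1 (Ej <- Hm -> Tp) has no collider blocking it and no conditioned non-collider, so it is open.
Try {Ec, Hm}:
  P1: blocked at fork node Hm ∈ conditioning set.
  P2: blocked at fork node Hm ∈ conditioning set.
  P3: blocked at fork node Hm ∈ conditioning set.
  P4: blocked at fork node Ec ∈ conditioning set.
  P5: blocked at fork node Ec ∈ conditioning set.
  P6: blocked at fork node Ec ∈ conditioning set.
{Ec, Hm} contains no descendant of Ej and blocks every backdoor path.
Every element of {Ec, Hm} is needed (dropping Ec leaves P4 open; dropping Hm leaves P1 open), so no proper subset is valid.
Among all size-2 subsets of the eligible variables, only {Ec, Hm} blocks every backdoor path, so it is the unique smallest valid adjustment set.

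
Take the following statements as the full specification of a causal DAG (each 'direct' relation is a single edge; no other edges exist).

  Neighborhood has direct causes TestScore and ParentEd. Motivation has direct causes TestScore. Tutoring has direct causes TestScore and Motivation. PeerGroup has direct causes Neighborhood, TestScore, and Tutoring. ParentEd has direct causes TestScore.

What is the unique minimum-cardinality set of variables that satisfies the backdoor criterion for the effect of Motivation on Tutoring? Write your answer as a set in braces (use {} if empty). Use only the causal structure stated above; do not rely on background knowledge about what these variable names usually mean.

Variables eligible for adjustment (non-descendants of Motivation, excluding Motivation and Tutoring): {Neighborhood, ParentEd, TestScore}.
Backdoor paths from Motivation to Tutoring:
  P1: Motivation <- TestScore -> ParentEd -> Neighborhood -> PeerGroup <- Tutoring
  P2: Motivation <- TestScore -> Neighborhood -> PeerGroup <- Tutoring
  P3: Motivation <- TestScore -> Tutoring
  P4: Motivation <- TestScore -> PeerGroup <- Tutoring
The empty set is not sufficient: P3 (Motivation <- TestScore -> Tutoring) has no collider blocking it and no conditioned non-collider, so it is open.
Try {TestScore}:
  P1: blocked at fork node TestScore ∈ conditioning set.
  P2: blocked at fork node TestScore ∈ conditioning set.
  P3: blocked at fork node TestScore ∈ conditioning set.
  P4: blocked at fork node TestScore ∈ conditioning set.
{TestScore} contains no descendant of Motivation and blocks every backdoor path.
No other singleton works — e.g. {ParentEd} leaves P3 open — so {TestScore} is the unique smallest valid adjustment set.

{TestScore}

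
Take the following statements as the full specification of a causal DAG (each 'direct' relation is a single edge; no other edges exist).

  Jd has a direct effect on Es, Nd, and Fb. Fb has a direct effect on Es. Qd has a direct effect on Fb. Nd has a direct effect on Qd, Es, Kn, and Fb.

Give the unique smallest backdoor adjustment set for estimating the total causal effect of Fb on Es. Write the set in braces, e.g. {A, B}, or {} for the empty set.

{Jd, Nd}

Variables eligible for adjustment (non-descendants of Fb, excluding Fb and Es): {Jd, Kn, Nd, Qd}.
Backdoor paths from Fb to Es:
  P1: Fb <- Jd -> Nd -> Es
  P2: Fb <- Jd -> Es
  P3: Fb <- Nd <- Jd -> Es
  P4: Fb <- Nd -> Es
  P5: Fb <- Qd <- Nd <- Jd -> Es
  P6: Fb <- Qd <- Nd -> Es
The empty set is not sufficient: P1 (Fb <- Jd -> Nd -> Es) has no collider blocking it and no conditioned non-collider, so it is open.
Try {Jd, Nd}:
  P1: blocked at fork node Jd ∈ conditioning set.
  P2: blocked at fork node Jd ∈ conditioning set.
  P3: blocked at chain node Nd ∈ conditioning set.
  P4: blocked at fork node Nd ∈ conditioning set.
  P5: blocked at chain node Nd ∈ conditioning set.
  P6: blocked at fork node Nd ∈ conditioning set.
{Jd, Nd} contains no descendant of Fb and blocks every backdoor path.
Every element of {Jd, Nd} is needed (dropping Jd leaves P2 open; dropping Nd leaves P4 open), so no proper subset is valid.
Among all size-2 subsets of the eligible variables, only {Jd, Nd} blocks every backdoor path, so it is the unique smallest valid adjustment set.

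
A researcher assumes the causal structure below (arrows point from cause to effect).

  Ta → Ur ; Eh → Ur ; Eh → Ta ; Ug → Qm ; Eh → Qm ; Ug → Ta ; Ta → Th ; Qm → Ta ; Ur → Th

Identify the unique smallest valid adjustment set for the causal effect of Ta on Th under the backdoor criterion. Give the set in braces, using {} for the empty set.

{Eh}

Variables eligible for adjustment (non-descendants of Ta, excluding Ta and Th): {Eh, Qm, Ug}.
Backdoor paths from Ta to Th:
  P1: Ta <- Eh -> Ur -> Th
  P2: Ta <- Ug -> Qm <- Eh -> Ur -> Th
  P3: Ta <- Qm <- Eh -> Ur -> Th
The empty set is not sufficient: P1 (Ta <- Eh -> Ur -> Th) has no collider blocking it and no conditioned non-collider, so it is open.
Try {Eh}:
  P1: blocked at fork node Eh ∈ conditioning set.
  P2: blocked at collider Qm (neither it nor any descendant is in the conditioning set).
  P3: blocked at fork node Eh ∈ conditioning set.
{Eh} contains no descendant of Ta and blocks every backdoor path.
No other singleton works — e.g. {Ug} leaves P1 open — so {Eh} is the unique smallest valid adjustment set.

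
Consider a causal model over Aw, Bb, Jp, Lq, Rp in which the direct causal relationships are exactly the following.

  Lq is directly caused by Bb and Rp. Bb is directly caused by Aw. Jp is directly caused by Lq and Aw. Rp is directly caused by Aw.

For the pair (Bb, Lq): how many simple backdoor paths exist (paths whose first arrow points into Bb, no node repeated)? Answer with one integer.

2

A backdoor path from Bb to Lq is any simple undirected path whose first edge points into Bb (i.e. leaves Bb via a parent).
Parents of Bb: {Aw}.
Enumerating:
  P1: Bb <- Aw -> Rp -> Lq
  P2: Bb <- Aw -> Jp <- Lq
That exhausts the simple backdoor paths. Count: 2.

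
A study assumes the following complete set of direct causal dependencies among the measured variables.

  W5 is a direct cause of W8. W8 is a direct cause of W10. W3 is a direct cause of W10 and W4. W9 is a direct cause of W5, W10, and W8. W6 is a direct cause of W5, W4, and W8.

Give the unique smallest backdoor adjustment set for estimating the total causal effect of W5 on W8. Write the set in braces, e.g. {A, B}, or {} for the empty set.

Variables eligible for adjustment (non-descendants of W5, excluding W5 and W8): {W3, W4, W6, W9}.
Backdoor paths from W5 to W8:
  P1: W5 <- W9 -> W8
  P2: W5 <- W9 -> W10 <- W3 -> W4 <- W6 -> W8
  P3: W5 <- W9 -> W10 <- W8
  P4: W5 <- W6 -> W8
  P5: W5 <- W6 -> W4 <- W3 -> W10 <- W9 -> W8
  P6: W5 <- W6 -> W4 <- W3 -> W10 <- W8
The empty set is not sufficient: P1 (W5 <- W9 -> W8) has no collider blocking it and no conditioned non-collider, so it is open.
Try {W6, W9}:
  P1: blocked at fork node W9 ∈ conditioning set.
  P2: blocked at fork node W9 ∈ conditioning set.
  P3: blocked at fork node W9 ∈ conditioning set.
  P4: blocked at fork node W6 ∈ conditioning set.
  P5: blocked at fork node W6 ∈ conditioning set.
  P6: blocked at fork node W6 ∈ conditioning set.
{W6, W9} contains no descendant of W5 and blocks every backdoor path.
Every element of {W6, W9} is needed (dropping W6 leaves P4 open; dropping W9 leaves P1 open), so no proper subset is valid.
Among all size-2 subsets of the eligible variables, only {W6, W9} blocks every backdoor path, so it is the unique smallest valid adjustment set.

{W6, W9}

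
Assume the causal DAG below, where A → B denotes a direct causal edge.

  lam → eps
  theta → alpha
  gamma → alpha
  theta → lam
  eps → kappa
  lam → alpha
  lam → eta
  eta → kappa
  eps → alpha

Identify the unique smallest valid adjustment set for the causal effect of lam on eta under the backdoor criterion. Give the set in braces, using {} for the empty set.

Variables eligible for adjustment (non-descendants of lam, excluding lam and eta): {gamma, theta}.
Backdoor paths from lam to eta:
  P1: lam <- theta -> alpha <- eps -> kappa <- eta
Each backdoor path contains an unconditioned collider, so every path is already blocked with the empty conditioning set:
  P1: blocked at collider alpha (neither it nor any descendant is in the conditioning set).
The empty set is therefore the unique smallest valid set.

{}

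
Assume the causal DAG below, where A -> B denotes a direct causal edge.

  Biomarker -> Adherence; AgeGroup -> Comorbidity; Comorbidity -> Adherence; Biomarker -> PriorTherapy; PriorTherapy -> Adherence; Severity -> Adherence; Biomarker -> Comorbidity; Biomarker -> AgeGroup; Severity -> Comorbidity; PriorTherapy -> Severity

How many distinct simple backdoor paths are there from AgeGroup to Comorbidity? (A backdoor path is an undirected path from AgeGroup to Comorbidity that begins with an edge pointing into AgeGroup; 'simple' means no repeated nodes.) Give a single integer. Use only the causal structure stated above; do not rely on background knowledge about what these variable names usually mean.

8

A backdoor path from AgeGroup to Comorbidity is any simple undirected path whose first edge points into AgeGroup (i.e. leaves AgeGroup via a parent).
Parents of AgeGroup: {Biomarker}.
Enumerating:
  P1: AgeGroup <- Biomarker -> PriorTherapy -> Severity -> Comorbidity
  P2: AgeGroup <- Biomarker -> PriorTherapy -> Severity -> Adherence <- Comorbidity
  P3: AgeGroup <- Biomarker -> PriorTherapy -> Adherence <- Severity -> Comorbidity
  P4: AgeGroup <- Biomarker -> PriorTherapy -> Adherence <- Comorbidity
  P5: AgeGroup <- Biomarker -> Comorbidity
  P6: AgeGroup <- Biomarker -> Adherence <- PriorTherapy -> Severity -> Comorbidity
  P7: AgeGroup <- Biomarker -> Adherence <- Severity -> Comorbidity
  P8: AgeGroup <- Biomarker -> Adherence <- Comorbidity
That exhausts the simple backdoor paths. Count: 8.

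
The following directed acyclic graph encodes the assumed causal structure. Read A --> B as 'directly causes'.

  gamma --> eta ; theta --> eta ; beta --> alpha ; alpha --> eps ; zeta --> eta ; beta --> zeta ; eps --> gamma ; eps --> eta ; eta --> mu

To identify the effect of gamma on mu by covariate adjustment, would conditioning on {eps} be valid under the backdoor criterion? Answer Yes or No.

Backdoor paths from gamma to mu (paths whose first edge points into gamma):
  P1: gamma <- eps <- alpha <- beta -> zeta -> eta -> mu
  P2: gamma <- eps -> eta -> mu
Condition 1 (no descendant of gamma in the set): holds — descendants of gamma are {eta, mu}; none are in {eps}.
Condition 2 (every backdoor path blocked by {eps}):
  P1: blocked at chain node eps ∈ conditioning set.
  P2: blocked at fork node eps ∈ conditioning set.
{eps} satisfies the backdoor criterion.

Yes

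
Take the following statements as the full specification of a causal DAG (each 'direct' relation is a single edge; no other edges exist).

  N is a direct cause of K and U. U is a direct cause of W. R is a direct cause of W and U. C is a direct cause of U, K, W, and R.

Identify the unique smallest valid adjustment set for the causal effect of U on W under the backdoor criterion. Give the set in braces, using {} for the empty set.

Variables eligible for adjustment (non-descendants of U, excluding U and W): {C, K, N, R}.
Backdoor paths from U to W:
  P1: U <- N -> K <- C -> R -> W
  P2: U <- N -> K <- C -> W
  P3: U <- C -> R -> W
  P4: U <- C -> W
  P5: U <- R <- C -> W
  P6: U <- R -> W
The empty set is not sufficient: P3 (U <- C -> R -> W) has no collider blocking it and no conditioned non-collider, so it is open.
Try {C, R}:
  P1: blocked at collider K (neither it nor any descendant is in the conditioning set).
  P2: blocked at collider K (neither it nor any descendant is in the conditioning set).
  P3: blocked at fork node C ∈ conditioning set.
  P4: blocked at fork node C ∈ conditioning set.
  P5: blocked at chain node R ∈ conditioning set.
  P6: blocked at fork node R ∈ conditioning set.
{C, R} contains no descendant of U and blocks every backdoor path.
Every element of {C, R} is needed (dropping C leaves P4 open; dropping R leaves P6 open), so no proper subset is valid.
Among all size-2 subsets of the eligible variables, only {C, R} blocks every backdoor path, so it is the unique smallest valid adjustment set.

{C, R}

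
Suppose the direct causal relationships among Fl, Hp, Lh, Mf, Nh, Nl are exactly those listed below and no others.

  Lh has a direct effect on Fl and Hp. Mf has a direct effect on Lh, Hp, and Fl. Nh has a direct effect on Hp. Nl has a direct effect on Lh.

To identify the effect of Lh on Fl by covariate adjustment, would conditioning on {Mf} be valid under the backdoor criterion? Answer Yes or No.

Yes

Backdoor paths from Lh to Fl (paths whose first edge points into Lh):
  P1: Lh <- Mf -> Fl
Condition 1 (no descendant of Lh in the set): holds — descendants of Lh are {Fl, Hp}; none are in {Mf}.
Condition 2 (every backdoor path blocked by {Mf}):
  P1: blocked at fork node Mf ∈ conditioning set.
{Mf} satisfies the backdoor criterion.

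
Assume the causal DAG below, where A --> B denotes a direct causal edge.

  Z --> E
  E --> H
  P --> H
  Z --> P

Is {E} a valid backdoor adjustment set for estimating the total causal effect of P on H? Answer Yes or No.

Yes

Backdoor paths from P to H (paths whose first edge points into P):
  P1: P <- Z -> E -> H
Condition 1 (no descendant of P in the set): holds — descendants of P are {H}; none are in {E}.
Condition 2 (every backdoor path blocked by {E}):
  P1: blocked at chain node E ∈ conditioning set.
{E} satisfies the backdoor criterion.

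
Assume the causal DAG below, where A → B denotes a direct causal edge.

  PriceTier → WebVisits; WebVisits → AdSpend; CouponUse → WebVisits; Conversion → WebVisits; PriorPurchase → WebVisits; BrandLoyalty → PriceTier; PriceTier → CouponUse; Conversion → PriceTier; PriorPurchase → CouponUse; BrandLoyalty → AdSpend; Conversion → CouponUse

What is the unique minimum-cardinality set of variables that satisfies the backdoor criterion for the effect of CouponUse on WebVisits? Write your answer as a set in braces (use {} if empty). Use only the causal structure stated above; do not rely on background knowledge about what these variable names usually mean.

{Conversion, PriceTier, PriorPurchase}

Variables eligible for adjustment (non-descendants of CouponUse, excluding CouponUse and WebVisits): {BrandLoyalty, Conversion, PriceTier, PriorPurchase}.
Backdoor paths from CouponUse to WebVisits:
  P1: CouponUse <- Conversion -> PriceTier <- BrandLoyalty -> AdSpend <- WebVisits
  P2: CouponUse <- Conversion -> PriceTier -> WebVisits
  P3: CouponUse <- Conversion -> WebVisits
  P4: CouponUse <- PriorPurchase -> WebVisits
  P5: CouponUse <- PriceTier <- Conversion -> WebVisits
  P6: CouponUse <- PriceTier <- BrandLoyalty -> AdSpend <- WebVisits
  P7: CouponUse <- PriceTier -> WebVisits
The empty set is not sufficient: P2 (CouponUse <- Conversion -> PriceTier -> WebVisits) has no collider blocking it and no conditioned non-collider, so it is open.
Try {Conversion, PriceTier, PriorPurchase}:
  P1: blocked at fork node Conversion ∈ conditioning set.
  P2: blocked at fork node Conversion ∈ conditioning set.
  P3: blocked at fork node Conversion ∈ conditioning set.
  P4: blocked at fork node PriorPurchase ∈ conditioning set.
  P5: blocked at chain node PriceTier ∈ conditioning set.
  P6: blocked at chain node PriceTier ∈ conditioning set.
  P7: blocked at fork node PriceTier ∈ conditioning set.
{Conversion, PriceTier, PriorPurchase} contains no descendant of CouponUse and blocks every backdoor path.
Every element of {Conversion, PriceTier, PriorPurchase} is needed (dropping Conversion leaves P3 open; dropping PriceTier leaves P7 open; dropping PriorPurchase leaves P4 open), so no proper subset is valid.
Among all size-3 subsets of the eligible variables, only {Conversion, PriceTier, PriorPurchase} blocks every backdoor path, so it is the unique smallest valid adjustment set.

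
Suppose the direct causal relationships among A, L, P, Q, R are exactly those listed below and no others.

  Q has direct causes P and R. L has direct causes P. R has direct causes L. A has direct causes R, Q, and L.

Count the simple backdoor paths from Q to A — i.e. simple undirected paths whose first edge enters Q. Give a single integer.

A backdoor path from Q to A is any simple undirected path whose first edge points into Q (i.e. leaves Q via a parent).
Parents of Q: {P, R}.
Enumerating:
  P1: Q <- P -> L -> R -> A
  P2: Q <- P -> L -> A
  P3: Q <- R <- L -> A
  P4: Q <- R -> A
That exhausts the simple backdoor paths. Count: 4.

4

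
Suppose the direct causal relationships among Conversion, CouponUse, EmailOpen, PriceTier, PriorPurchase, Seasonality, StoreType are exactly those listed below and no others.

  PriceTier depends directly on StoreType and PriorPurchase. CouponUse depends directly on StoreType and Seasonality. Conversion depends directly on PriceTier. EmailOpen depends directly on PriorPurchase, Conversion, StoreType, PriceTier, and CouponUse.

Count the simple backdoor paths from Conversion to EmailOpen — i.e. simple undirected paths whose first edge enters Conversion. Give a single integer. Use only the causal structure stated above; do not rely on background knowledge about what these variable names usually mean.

4

A backdoor path from Conversion to EmailOpen is any simple undirected path whose first edge points into Conversion (i.e. leaves Conversion via a parent).
Parents of Conversion: {PriceTier}.
Enumerating:
  P1: Conversion <- PriceTier <- StoreType -> CouponUse -> EmailOpen
  P2: Conversion <- PriceTier <- StoreType -> EmailOpen
  P3: Conversion <- PriceTier <- PriorPurchase -> EmailOpen
  P4: Conversion <- PriceTier -> EmailOpen
That exhausts the simple backdoor paths. Count: 4.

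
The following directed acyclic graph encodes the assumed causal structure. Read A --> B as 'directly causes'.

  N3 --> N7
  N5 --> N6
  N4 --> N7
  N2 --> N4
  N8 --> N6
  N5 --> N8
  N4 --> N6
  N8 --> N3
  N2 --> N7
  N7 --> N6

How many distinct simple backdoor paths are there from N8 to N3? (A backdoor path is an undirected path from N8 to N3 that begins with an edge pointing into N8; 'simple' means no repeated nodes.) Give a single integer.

3

A backdoor path from N8 to N3 is any simple undirected path whose first edge points into N8 (i.e. leaves N8 via a parent).
Parents of N8: {N5}.
Enumerating:
  P1: N8 <- N5 -> N6 <- N4 <- N2 -> N7 <- N3
  P2: N8 <- N5 -> N6 <- N4 -> N7 <- N3
  P3: N8 <- N5 -> N6 <- N7 <- N3
That exhausts the simple backdoor paths. Count: 3.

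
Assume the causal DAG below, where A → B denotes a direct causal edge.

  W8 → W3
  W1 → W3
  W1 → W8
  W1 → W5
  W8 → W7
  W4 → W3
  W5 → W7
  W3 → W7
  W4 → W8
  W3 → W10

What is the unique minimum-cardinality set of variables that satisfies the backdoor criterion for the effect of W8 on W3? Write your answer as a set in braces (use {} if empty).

Variables eligible for adjustment (non-descendants of W8, excluding W8 and W3): {W1, W4, W5}.
Backdoor paths from W8 to W3:
  P1: W8 <- W1 -> W5 -> W7 <- W3
  P2: W8 <- W1 -> W3
  P3: W8 <- W4 -> W3
The empty set is not sufficient: P2 (W8 <- W1 -> W3) has no collider blocking it and no conditioned non-collider, so it is open.
Try {W1, W4}:
  P1: blocked at fork node W1 ∈ conditioning set.
  P2: blocked at fork node W1 ∈ conditioning set.
  P3: blocked at fork node W4 ∈ conditioning set.
{W1, W4} contains no descendant of W8 and blocks every backdoor path.
Every element of {W1, W4} is needed (dropping W1 leaves P2 open; dropping W4 leaves P3 open), so no proper subset is valid.
Among all size-2 subsets of the eligible variables, only {W1, W4} blocks every backdoor path, so it is the unique smallest valid adjustment set.

{W1, W4}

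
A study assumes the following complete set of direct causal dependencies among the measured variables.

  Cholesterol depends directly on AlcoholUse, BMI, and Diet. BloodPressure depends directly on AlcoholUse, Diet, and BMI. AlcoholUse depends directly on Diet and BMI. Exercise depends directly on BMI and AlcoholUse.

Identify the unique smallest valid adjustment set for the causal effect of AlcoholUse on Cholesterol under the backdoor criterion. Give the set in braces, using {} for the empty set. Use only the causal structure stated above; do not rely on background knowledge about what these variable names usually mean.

Variables eligible for adjustment (non-descendants of AlcoholUse, excluding AlcoholUse and Cholesterol): {BMI, Diet}.
Backdoor paths from AlcoholUse to Cholesterol:
  P1: AlcoholUse <- BMI -> Cholesterol
  P2: AlcoholUse <- BMI -> BloodPressure <- Diet -> Cholesterol
  P3: AlcoholUse <- Diet -> Cholesterol
  P4: AlcoholUse <- Diet -> BloodPressure <- BMI -> Cholesterol
The empty set is not sufficient: P1 (AlcoholUse <- BMI -> Cholesterol) has no collider blocking it and no conditioned non-collider, so it is open.
Try {BMI, Diet}:
  P1: blocked at fork node BMI ∈ conditioning set.
  P2: blocked at fork node BMI ∈ conditioning set.
  P3: blocked at fork node Diet ∈ conditioning set.
  P4: blocked at fork node Diet ∈ conditioning set.
{BMI, Diet} contains no descendant of AlcoholUse and blocks every backdoor path.
Every element of {BMI, Diet} is needed (dropping BMI leaves P1 open; dropping Diet leaves P3 open), so no proper subset is valid.
Among all size-2 subsets of the eligible variables, only {BMI, Diet} blocks every backdoor path, so it is the unique smallest valid adjustment set.

{BMI, Diet}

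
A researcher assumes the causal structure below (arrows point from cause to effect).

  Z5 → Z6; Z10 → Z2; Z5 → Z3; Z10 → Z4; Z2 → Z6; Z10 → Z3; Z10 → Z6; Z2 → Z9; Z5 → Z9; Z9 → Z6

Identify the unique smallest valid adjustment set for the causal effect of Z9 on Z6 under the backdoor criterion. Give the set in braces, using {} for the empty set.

{Z2, Z5}

Variables eligible for adjustment (non-descendants of Z9, excluding Z9 and Z6): {Z10, Z2, Z3, Z4, Z5}.
Backdoor paths from Z9 to Z6:
  P1: Z9 <- Z5 -> Z3 <- Z10 -> Z2 -> Z6
  P2: Z9 <- Z5 -> Z3 <- Z10 -> Z6
  P3: Z9 <- Z5 -> Z6
  P4: Z9 <- Z2 <- Z10 -> Z3 <- Z5 -> Z6
  P5: Z9 <- Z2 <- Z10 -> Z6
  P6: Z9 <- Z2 -> Z6
The empty set is not sufficient: P3 (Z9 <- Z5 -> Z6) has no collider blocking it and no conditioned non-collider, so it is open.
Try {Z2, Z5}:
  P1: blocked at fork node Z5 ∈ conditioning set.
  P2: blocked at fork node Z5 ∈ conditioning set.
  P3: blocked at fork node Z5 ∈ conditioning set.
  P4: blocked at chain node Z2 ∈ conditioning set.
  P5: blocked at chain node Z2 ∈ conditioning set.
  P6: blocked at fork node Z2 ∈ conditioning set.
{Z2, Z5} contains no descendant of Z9 and blocks every backdoor path.
Every element of {Z2, Z5} is needed (dropping Z2 leaves P5 open; dropping Z5 leaves P3 open), so no proper subset is valid.
Among all size-2 subsets of the eligible variables, only {Z2, Z5} blocks every backdoor path, so it is the unique smallest valid adjustment set.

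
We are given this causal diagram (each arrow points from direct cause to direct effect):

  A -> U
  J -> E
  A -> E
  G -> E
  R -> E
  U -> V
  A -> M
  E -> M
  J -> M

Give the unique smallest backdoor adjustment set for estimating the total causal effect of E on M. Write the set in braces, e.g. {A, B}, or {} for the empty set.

{A, J}

Variables eligible for adjustment (non-descendants of E, excluding E and M): {A, G, J, R, U, V}.
Backdoor paths from E to M:
  P1: E <- J -> M
  P2: E <- A -> M
The empty set is not sufficient: P1 (E <- J -> M) has no collider blocking it and no conditioned non-collider, so it is open.
Try {A, J}:
  P1: blocked at fork node J ∈ conditioning set.
  P2: blocked at fork node A ∈ conditioning set.
{A, J} contains no descendant of E and blocks every backdoor path.
Every element of {A, J} is needed (dropping A leaves P2 open; dropping J leaves P1 open), so no proper subset is valid.
Among all size-2 subsets of the eligible variables, only {A, J} blocks every backdoor path, so it is the unique smallest valid adjustment set.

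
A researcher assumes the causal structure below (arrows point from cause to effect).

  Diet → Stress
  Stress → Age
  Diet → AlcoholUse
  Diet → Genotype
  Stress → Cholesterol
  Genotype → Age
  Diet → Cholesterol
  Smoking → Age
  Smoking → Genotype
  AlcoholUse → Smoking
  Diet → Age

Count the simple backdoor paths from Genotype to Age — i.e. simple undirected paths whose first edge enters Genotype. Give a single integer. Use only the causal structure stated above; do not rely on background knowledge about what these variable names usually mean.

8

A backdoor path from Genotype to Age is any simple undirected path whose first edge points into Genotype (i.e. leaves Genotype via a parent).
Parents of Genotype: {Diet, Smoking}.
Enumerating:
  P1: Genotype <- Diet -> Stress -> Age
  P2: Genotype <- Diet -> AlcoholUse -> Smoking -> Age
  P3: Genotype <- Diet -> Cholesterol <- Stress -> Age
  P4: Genotype <- Diet -> Age
  P5: Genotype <- Smoking <- AlcoholUse <- Diet -> Stress -> Age
  P6: Genotype <- Smoking <- AlcoholUse <- Diet -> Cholesterol <- Stress -> Age
  P7: Genotype <- Smoking <- AlcoholUse <- Diet -> Age
  P8: Genotype <- Smoking -> Age
That exhausts the simple backdoor paths. Count: 8.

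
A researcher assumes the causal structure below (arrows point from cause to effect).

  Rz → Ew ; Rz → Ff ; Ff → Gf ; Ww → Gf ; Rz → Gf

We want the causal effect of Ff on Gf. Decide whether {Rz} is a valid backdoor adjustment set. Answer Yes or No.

Backdoor paths from Ff to Gf (paths whose first edge points into Ff):
  P1: Ff <- Rz -> Gf
Condition 1 (no descendant of Ff in the set): holds — descendants of Ff are {Gf}; none are in {Rz}.
Condition 2 (every backdoor path blocked by {Rz}):
  P1: blocked at fork node Rz ∈ conditioning set.
{Rz} satisfies the backdoor criterion.

Yes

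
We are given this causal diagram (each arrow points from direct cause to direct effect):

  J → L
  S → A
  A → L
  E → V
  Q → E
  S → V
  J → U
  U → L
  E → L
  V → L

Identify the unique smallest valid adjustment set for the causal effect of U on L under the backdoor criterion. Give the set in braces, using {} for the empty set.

{J}

Variables eligible for adjustment (non-descendants of U, excluding U and L): {A, E, J, Q, S, V}.
Backdoor paths from U to L:
  P1: U <- J -> L
The empty set is not sufficient: P1 (U <- J -> L) has no collider blocking it and no conditioned non-collider, so it is open.
Try {J}:
  P1: blocked at fork node J ∈ conditioning set.
{J} contains no descendant of U and blocks every backdoor path.
No other singleton works — e.g. {Q} leaves P1 open — so {J} is the unique smallest valid adjustment set.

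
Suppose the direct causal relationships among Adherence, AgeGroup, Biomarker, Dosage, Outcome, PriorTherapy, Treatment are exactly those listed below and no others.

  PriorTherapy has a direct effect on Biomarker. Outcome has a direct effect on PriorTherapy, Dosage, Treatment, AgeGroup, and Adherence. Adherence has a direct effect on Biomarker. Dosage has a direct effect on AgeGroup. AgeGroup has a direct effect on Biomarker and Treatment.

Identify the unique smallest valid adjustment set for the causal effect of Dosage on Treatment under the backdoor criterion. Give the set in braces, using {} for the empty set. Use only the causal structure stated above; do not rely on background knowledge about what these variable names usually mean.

{Outcome}

Variables eligible for adjustment (non-descendants of Dosage, excluding Dosage and Treatment): {Adherence, Outcome, PriorTherapy}.
Backdoor paths from Dosage to Treatment:
  P1: Dosage <- Outcome -> AgeGroup -> Treatment
  P2: Dosage <- Outcome -> PriorTherapy -> Biomarker <- AgeGroup -> Treatment
  P3: Dosage <- Outcome -> Adherence -> Biomarker <- AgeGroup -> Treatment
  P4: Dosage <- Outcome -> Treatment
The empty set is not sufficient: P1 (Dosage <- Outcome -> AgeGroup -> Treatment) has no collider blocking it and no conditioned non-collider, so it is open.
Try {Outcome}:
  P1: blocked at fork node Outcome ∈ conditioning set.
  P2: blocked at fork node Outcome ∈ conditioning set.
  P3: blocked at fork node Outcome ∈ conditioning set.
  P4: blocked at fork node Outcome ∈ conditioning set.
{Outcome} contains no descendant of Dosage and blocks every backdoor path.
No other singleton works — e.g. {PriorTherapy} leaves P1 open — so {Outcome} is the unique smallest valid adjustment set.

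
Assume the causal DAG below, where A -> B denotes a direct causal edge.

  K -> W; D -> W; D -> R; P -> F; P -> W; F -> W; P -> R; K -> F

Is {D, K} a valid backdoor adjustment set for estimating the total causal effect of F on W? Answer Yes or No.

No

Backdoor paths from F to W (paths whose first edge points into F):
  P1: F <- P -> R <- D -> W
  P2: F <- P -> W
  P3: F <- K -> W
Condition 1 (no descendant of F in the set): holds — descendants of F are {W}; none are in {D, K}.
Condition 2 (every backdoor path blocked by {D, K}):
  P1: blocked at collider R (neither it nor any descendant is in the conditioning set).
  P2: open — no interior node is in the conditioning set.
  P3: blocked at fork node K ∈ conditioning set.
{D, K} does not satisfy the backdoor criterion.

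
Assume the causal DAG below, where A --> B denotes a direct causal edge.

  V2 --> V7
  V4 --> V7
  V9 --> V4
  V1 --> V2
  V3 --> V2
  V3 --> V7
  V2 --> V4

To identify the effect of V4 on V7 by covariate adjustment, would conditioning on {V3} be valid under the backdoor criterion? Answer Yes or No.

Backdoor paths from V4 to V7 (paths whose first edge points into V4):
  P1: V4 <- V2 <- V3 -> V7
  P2: V4 <- V2 -> V7
Condition 1 (no descendant of V4 in the set): holds — descendants of V4 are {V7}; none are in {V3}.
Condition 2 (every backdoor path blocked by {V3}):
  P1: blocked at fork node V3 ∈ conditioning set.
  P2: open — no interior node is in the conditioning set.
{V3} does not satisfy the backdoor criterion.

No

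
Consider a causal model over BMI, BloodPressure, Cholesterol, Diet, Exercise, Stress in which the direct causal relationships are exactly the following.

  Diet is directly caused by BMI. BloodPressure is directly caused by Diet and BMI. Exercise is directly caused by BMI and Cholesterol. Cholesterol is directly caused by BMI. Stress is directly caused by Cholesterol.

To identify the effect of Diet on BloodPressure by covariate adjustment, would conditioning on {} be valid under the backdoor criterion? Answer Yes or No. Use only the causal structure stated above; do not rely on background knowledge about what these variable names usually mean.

No

Backdoor paths from Diet to BloodPressure (paths whose first edge points into Diet):
  P1: Diet <- BMI -> BloodPressure
Condition 1 (no descendant of Diet in the set): holds — descendants of Diet are {BloodPressure}; none are in {}.
Condition 2 (every backdoor path blocked by {}):
  P1: open — no interior node is in the conditioning set.
{} does not satisfy the backdoor criterion.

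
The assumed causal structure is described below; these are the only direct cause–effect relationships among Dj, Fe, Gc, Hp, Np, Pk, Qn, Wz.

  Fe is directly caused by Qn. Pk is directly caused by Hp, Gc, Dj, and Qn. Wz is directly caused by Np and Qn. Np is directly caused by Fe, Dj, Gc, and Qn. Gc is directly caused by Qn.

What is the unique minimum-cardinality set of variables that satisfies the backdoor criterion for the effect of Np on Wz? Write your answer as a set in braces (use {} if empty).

Variables eligible for adjustment (non-descendants of Np, excluding Np and Wz): {Dj, Fe, Gc, Hp, Pk, Qn}.
Backdoor paths from Np to Wz:
  P1: Np <- Qn -> Wz
  P2: Np <- Dj -> Pk <- Qn -> Wz
  P3: Np <- Dj -> Pk <- Gc <- Qn -> Wz
  P4: Np <- Gc <- Qn -> Wz
  P5: Np <- Gc -> Pk <- Qn -> Wz
  P6: Np <- Fe <- Qn -> Wz
The empty set is not sufficient: P1 (Np <- Qn -> Wz) has no collider blocking it and no conditioned non-collider, so it is open.
Try {Qn}:
  P1: blocked at fork node Qn ∈ conditioning set.
  P2: blocked at collider Pk (neither it nor any descendant is in the conditioning set).
  P3: blocked at collider Pk (neither it nor any descendant is in the conditioning set).
  P4: blocked at fork node Qn ∈ conditioning set.
  P5: blocked at collider Pk (neither it nor any descendant is in the conditioning set).
  P6: blocked at fork node Qn ∈ conditioning set.
{Qn} contains no descendant of Np and blocks every backdoor path.
No other singleton works — e.g. {Hp} leaves P1 open — so {Qn} is the unique smallest valid adjustment set.

{Qn}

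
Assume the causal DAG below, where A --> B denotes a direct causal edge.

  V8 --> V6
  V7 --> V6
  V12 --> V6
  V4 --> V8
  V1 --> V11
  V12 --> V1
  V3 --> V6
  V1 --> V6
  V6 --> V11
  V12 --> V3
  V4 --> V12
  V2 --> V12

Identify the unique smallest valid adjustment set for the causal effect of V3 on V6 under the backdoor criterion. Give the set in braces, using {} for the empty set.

{V12}

Variables eligible for adjustment (non-descendants of V3, excluding V3 and V6): {V1, V12, V2, V4, V7, V8}.
Backdoor paths from V3 to V6:
  P1: V3 <- V12 <- V4 -> V8 -> V6
  P2: V3 <- V12 -> V1 -> V6
  P3: V3 <- V12 -> V1 -> V11 <- V6
  P4: V3 <- V12 -> V6
The empty set is not sufficient: P1 (V3 <- V12 <- V4 -> V8 -> V6) has no collider blocking it and no conditioned non-collider, so it is open.
Try {V12}:
  P1: blocked at chain node V12 ∈ conditioning set.
  P2: blocked at fork node V12 ∈ conditioning set.
  P3: blocked at fork node V12 ∈ conditioning set.
  P4: blocked at fork node V12 ∈ conditioning set.
{V12} contains no descendant of V3 and blocks every backdoor path.
No other singleton works — e.g. {V4} leaves P2 open — so {V12} is the unique smallest valid adjustment set.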